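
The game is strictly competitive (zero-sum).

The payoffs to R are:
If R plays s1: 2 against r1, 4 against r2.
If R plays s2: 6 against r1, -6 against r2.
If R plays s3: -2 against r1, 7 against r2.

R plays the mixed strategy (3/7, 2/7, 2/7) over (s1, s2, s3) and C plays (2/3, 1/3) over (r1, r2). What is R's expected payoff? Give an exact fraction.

Against (2/3, 1/3), each row's expected payoff is s1: 8/3; s2: 2; s3: 1.
Taking the (3/7, 2/7, 2/7)-weighted average: (3/7)·(8/3) + (2/7)·(2) + (2/7)·(1) = 2.

2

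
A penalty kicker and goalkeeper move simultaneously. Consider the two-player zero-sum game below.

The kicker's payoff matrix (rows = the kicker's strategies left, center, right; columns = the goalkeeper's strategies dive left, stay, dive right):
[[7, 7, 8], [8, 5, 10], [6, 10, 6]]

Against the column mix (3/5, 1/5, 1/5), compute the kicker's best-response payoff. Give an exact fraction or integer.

left: (7)·(3/5) + (7)·(1/5) + (8)·(1/5) = 36/5.
center: (8)·(3/5) + (5)·(1/5) + (10)·(1/5) = 39/5.
right: (6)·(3/5) + (10)·(1/5) + (6)·(1/5) = 34/5.
The best pure response is center with expected payoff 39/5.

39/5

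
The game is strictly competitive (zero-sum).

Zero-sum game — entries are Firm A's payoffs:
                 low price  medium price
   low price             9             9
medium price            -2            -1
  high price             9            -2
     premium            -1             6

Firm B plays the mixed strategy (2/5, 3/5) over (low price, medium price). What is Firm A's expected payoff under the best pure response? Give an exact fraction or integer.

low price: (9)·(2/5) + (9)·(3/5) = 9.
medium price: (-2)·(2/5) + (-1)·(3/5) = -7/5.
high price: (9)·(2/5) + (-2)·(3/5) = 12/5.
premium: (-1)·(2/5) + (6)·(3/5) = 16/5.
The best pure response is low price with expected payoff 9.

9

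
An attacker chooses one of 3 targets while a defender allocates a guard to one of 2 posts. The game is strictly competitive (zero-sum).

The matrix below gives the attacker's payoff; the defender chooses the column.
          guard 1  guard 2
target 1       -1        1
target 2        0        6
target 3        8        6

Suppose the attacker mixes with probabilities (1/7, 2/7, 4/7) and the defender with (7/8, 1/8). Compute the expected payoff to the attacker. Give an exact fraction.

Against (7/8, 1/8), each row's expected payoff is target 1: -3/4; target 2: 3/4; target 3: 31/4.
Taking the (1/7, 2/7, 4/7)-weighted average: (1/7)·(-3/4) + (2/7)·(3/4) + (4/7)·(31/4) = 127/28.

127/28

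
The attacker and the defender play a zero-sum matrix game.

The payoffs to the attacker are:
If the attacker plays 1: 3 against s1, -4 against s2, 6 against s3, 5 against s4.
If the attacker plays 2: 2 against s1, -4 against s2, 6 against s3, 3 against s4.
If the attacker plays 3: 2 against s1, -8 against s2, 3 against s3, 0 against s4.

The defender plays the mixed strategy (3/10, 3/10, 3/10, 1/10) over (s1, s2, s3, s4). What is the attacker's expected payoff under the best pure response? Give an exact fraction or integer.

2

1: (3)·(3/10) + (-4)·(3/10) + (6)·(3/10) + (5)·(1/10) = 2.
2: (2)·(3/10) + (-4)·(3/10) + (6)·(3/10) + (3)·(1/10) = 3/2.
3: (2)·(3/10) + (-8)·(3/10) + (3)·(3/10) + (0)·(1/10) = -9/10.
The best pure response is 1 with expected payoff 2.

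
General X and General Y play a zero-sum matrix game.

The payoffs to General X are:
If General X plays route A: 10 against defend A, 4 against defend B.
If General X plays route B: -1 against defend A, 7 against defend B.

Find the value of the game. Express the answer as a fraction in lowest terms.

37/7

Row minima are 4 and -1, so General X's maximin is 4; column maxima are 10 and 7, so General Y's minimax is 7. These differ, so the equilibrium is in mixed strategies.
Let General X play route A with probability p. General Y is indifferent when 10p − (1−p) = 4p + 7(1−p), giving p = 4/7.
Let General Y play defend A with probability q. General X is indifferent when 10q + 4(1−q) = −q + 7(1−q), giving q = 3/14.
The value is 10·(3/14) + (4)·(11/14) = 37/7.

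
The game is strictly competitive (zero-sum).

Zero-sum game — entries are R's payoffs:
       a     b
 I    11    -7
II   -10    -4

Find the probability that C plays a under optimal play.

1/8

Row minima are -7 and -10, so R's maximin is -7; column maxima are 11 and -4, so C's minimax is -4. These differ, so the equilibrium is in mixed strategies.
Let C play a with probability q. R is indifferent when 11q − 7(1−q) = −10q − 4(1−q), giving q = 1/8.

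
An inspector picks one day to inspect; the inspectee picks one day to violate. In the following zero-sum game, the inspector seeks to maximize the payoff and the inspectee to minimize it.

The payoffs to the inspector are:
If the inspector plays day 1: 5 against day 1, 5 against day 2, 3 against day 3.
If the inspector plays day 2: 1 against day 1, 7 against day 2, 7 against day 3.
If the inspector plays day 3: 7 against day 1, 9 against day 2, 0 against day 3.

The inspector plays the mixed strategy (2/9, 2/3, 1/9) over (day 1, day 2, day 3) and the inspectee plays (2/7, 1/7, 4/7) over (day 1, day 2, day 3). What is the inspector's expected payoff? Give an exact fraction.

Against (2/7, 1/7, 4/7), each row's expected payoff is day 1: 27/7; day 2: 37/7; day 3: 23/7.
Taking the (2/9, 2/3, 1/9)-weighted average: (2/9)·(27/7) + (2/3)·(37/7) + (1/9)·(23/7) = 299/63.

299/63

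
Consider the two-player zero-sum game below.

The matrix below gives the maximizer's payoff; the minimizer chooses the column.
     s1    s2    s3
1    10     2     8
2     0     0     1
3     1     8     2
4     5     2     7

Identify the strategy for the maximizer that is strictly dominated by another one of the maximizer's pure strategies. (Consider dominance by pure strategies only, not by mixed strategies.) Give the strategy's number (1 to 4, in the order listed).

2

Compare 2 with 1: 10 > 0, 2 > 0, 8 > 1.
So 1 strictly dominates 2 for the maximizer; 2 is strictly dominated.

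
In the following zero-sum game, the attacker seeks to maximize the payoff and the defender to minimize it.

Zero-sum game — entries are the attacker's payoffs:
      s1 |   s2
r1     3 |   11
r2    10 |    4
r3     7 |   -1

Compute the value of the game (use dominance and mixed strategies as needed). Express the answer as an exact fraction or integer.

7

Row r3 is strictly dominated by row r2, so the attacker never plays it.
The remaining 2×2 game on (r1, r2) × (s1, s2) has no saddle point. Let the attacker play r1 with probability p; indifference gives 3p + 10(1−p) = 11p + 4(1−p), so p = 3/7.
Similarly the defender's optimal q on s1 is 1/2, and the value is 3·(1/2) + (11)·(1/2) = 7.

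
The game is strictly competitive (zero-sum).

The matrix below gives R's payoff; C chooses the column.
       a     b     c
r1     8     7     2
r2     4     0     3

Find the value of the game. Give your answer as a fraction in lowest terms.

21/8

Column a is strictly dominated by b for C (it gives R more in every row).
The remaining 2×2 game on (r1, r2) × (b, c) has no saddle point. Let R play r1 with probability p; indifference gives 7p = 2p + 3(1−p), so p = 3/8.
Similarly C's optimal q on b is 1/8, and the value is 7·(1/8) + (2)·(7/8) = 21/8.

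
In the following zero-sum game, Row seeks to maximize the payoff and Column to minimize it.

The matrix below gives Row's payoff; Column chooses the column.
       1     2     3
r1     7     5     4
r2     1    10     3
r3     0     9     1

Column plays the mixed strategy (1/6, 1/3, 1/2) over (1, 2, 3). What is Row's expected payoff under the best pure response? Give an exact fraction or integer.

r1: (7)·(1/6) + (5)·(1/3) + (4)·(1/2) = 29/6.
r2: (1)·(1/6) + (10)·(1/3) + (3)·(1/2) = 5.
r3: (0)·(1/6) + (9)·(1/3) + (1)·(1/2) = 7/2.
The best pure response is r2 with expected payoff 5.

5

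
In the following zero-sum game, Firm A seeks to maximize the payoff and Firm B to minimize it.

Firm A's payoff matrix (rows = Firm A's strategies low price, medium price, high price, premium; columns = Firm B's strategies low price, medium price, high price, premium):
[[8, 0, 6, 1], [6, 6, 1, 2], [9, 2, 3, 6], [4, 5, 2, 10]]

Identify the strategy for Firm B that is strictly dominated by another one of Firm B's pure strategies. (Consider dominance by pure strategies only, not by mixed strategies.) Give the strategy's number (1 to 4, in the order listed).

1

Firm B prefers columns that give Firm A less. Compare low price with high price: 6 < 8, 1 < 6, 3 < 9, 2 < 4.
So high price strictly dominates low price for Firm B; low price is strictly dominated.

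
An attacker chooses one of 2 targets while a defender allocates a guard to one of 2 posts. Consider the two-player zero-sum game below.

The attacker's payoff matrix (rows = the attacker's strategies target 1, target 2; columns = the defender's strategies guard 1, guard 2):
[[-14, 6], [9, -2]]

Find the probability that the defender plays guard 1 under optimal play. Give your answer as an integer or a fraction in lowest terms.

Row minima are -14 and -2, so the attacker's maximin is -2; column maxima are 9 and 6, so the defender's minimax is 6. These differ, so the equilibrium is in mixed strategies.
Let the defender play guard 1 with probability q. The attacker is indifferent when −14q + 6(1−q) = 9q − 2(1−q), giving q = 8/31.

8/31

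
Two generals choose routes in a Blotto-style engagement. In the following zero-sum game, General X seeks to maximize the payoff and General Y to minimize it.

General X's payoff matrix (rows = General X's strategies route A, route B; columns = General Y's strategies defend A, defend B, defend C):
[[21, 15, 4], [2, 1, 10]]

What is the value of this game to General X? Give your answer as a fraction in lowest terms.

Column defend A is strictly dominated by defend B for General Y (it gives General X more in every row).
The remaining 2×2 game on (route A, route B) × (defend B, defend C) has no saddle point. Let General X play route A with probability p; indifference gives 15p + (1−p) = 4p + 10(1−p), so p = 9/20.
Similarly General Y's optimal q on defend B is 3/10, and the value is 15·(3/10) + (4)·(7/10) = 73/10.

73/10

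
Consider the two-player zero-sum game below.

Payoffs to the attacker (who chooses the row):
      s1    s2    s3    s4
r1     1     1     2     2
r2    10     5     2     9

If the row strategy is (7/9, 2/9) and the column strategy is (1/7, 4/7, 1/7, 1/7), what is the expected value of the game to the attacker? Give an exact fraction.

145/63

Against (1/7, 4/7, 1/7, 1/7), each row's expected payoff is r1: 9/7; r2: 41/7.
Taking the (7/9, 2/9)-weighted average: (7/9)·(9/7) + (2/9)·(41/7) = 145/63.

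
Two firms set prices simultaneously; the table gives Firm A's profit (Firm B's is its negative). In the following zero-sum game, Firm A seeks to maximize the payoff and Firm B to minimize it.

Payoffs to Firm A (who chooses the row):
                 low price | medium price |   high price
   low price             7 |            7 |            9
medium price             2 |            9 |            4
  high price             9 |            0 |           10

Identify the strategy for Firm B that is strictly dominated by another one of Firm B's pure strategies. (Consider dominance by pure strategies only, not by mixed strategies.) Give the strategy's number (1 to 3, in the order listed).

Firm B prefers columns that give Firm A less. Compare high price with low price: 7 < 9, 2 < 4, 9 < 10.
So low price strictly dominates high price for Firm B; high price is strictly dominated.

3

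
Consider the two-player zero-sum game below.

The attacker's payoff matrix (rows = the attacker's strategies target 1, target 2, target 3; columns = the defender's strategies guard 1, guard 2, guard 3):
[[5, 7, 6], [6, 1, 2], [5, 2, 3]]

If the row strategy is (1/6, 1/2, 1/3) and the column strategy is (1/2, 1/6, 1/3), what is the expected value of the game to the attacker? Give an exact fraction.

149/36

Against (1/2, 1/6, 1/3), each row's expected payoff is target 1: 17/3; target 2: 23/6; target 3: 23/6.
Taking the (1/6, 1/2, 1/3)-weighted average: (1/6)·(17/3) + (1/2)·(23/6) + (1/3)·(23/6) = 149/36.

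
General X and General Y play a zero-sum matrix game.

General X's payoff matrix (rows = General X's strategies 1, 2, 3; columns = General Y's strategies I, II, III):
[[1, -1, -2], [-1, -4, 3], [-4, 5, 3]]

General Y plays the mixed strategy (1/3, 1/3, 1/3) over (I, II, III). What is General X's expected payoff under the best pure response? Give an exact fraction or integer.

1: (1)·(1/3) + (-1)·(1/3) + (-2)·(1/3) = -2/3.
2: (-1)·(1/3) + (-4)·(1/3) + (3)·(1/3) = -2/3.
3: (-4)·(1/3) + (5)·(1/3) + (3)·(1/3) = 4/3.
The best pure response is 3 with expected payoff 4/3.

4/3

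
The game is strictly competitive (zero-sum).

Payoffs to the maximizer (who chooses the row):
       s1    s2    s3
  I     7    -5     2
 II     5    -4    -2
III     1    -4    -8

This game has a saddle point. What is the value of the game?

Row minima: -5, -4, -8 → the maximizer's maximin is -4.
Column maxima: 7, -4, 2 → the minimizer's minimax is -4.
They coincide at (II, s2), so the value is -4.

-4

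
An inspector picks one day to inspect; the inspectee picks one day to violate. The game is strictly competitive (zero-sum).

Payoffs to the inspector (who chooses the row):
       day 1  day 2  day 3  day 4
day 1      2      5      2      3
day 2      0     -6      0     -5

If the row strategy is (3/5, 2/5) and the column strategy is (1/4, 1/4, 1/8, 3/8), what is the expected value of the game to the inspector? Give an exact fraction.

21/40

Against (1/4, 1/4, 1/8, 3/8), each row's expected payoff is day 1: 25/8; day 2: -27/8.
Taking the (3/5, 2/5)-weighted average: (3/5)·(25/8) + (2/5)·(-27/8) = 21/40.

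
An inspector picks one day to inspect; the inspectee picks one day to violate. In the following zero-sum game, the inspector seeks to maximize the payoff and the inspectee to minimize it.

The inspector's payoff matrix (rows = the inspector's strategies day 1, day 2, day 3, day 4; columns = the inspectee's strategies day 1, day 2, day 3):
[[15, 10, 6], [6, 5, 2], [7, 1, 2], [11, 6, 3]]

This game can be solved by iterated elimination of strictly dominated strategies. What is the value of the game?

6

Row day 2 is strictly dominated by row day 1 (15>6, 10>5, 6>2); eliminate day 2.
Row day 4 is strictly dominated by row day 1 (15>11, 10>6, 6>3); eliminate day 4.
Row day 3 is strictly dominated by row day 1 (15>7, 10>1, 6>2); eliminate day 3.
Column day 2 is strictly dominated by day 3 for the inspectee (6<10); eliminate day 2.
Column day 1 is strictly dominated by day 3 for the inspectee (6<15); eliminate day 1.
Only (day 1, day 3) remains, with payoff 6.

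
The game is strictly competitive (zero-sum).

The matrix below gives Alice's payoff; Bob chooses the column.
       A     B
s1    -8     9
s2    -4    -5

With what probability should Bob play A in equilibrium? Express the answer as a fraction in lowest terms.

7/9

Row minima are -8 and -5, so Alice's maximin is -5; column maxima are -4 and 9, so Bob's minimax is -4. These differ, so the equilibrium is in mixed strategies.
Let Bob play A with probability q. Alice is indifferent when −8q + 9(1−q) = −4q − 5(1−q), giving q = 7/9.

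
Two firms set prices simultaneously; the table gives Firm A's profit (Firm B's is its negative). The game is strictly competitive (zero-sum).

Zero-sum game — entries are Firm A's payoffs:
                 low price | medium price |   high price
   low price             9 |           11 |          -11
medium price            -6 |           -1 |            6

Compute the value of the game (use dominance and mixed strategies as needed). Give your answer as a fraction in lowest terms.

-3/8

Column medium price is strictly dominated by low price for Firm B (it gives Firm A more in every row).
The remaining 2×2 game on (low price, medium price) × (low price, high price) has no saddle point. Let Firm A play low price with probability p; indifference gives 9p − 6(1−p) = −11p + 6(1−p), so p = 3/8.
Similarly Firm B's optimal q on low price is 17/32, and the value is 9·(17/32) + (-11)·(15/32) = -3/8.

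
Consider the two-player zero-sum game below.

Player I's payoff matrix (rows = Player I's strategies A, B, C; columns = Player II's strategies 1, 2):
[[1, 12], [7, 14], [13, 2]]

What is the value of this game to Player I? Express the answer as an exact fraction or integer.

Row A is strictly dominated by row B, so Player I never plays it.
The remaining 2×2 game on (B, C) × (1, 2) has no saddle point. Let Player I play B with probability p; indifference gives 7p + 13(1−p) = 14p + 2(1−p), so p = 11/18.
Similarly Player II's optimal q on 1 is 2/3, and the value is 7·(2/3) + (14)·(1/3) = 28/3.

28/3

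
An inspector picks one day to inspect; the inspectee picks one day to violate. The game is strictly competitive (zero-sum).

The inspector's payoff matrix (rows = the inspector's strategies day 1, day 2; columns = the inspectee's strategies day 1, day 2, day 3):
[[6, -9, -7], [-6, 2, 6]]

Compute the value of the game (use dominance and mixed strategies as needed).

-42/23

Column day 3 is strictly dominated by day 2 for the inspectee (it gives the inspector more in every row).
The remaining 2×2 game on (day 1, day 2) × (day 1, day 2) has no saddle point. Let the inspector play day 1 with probability p; indifference gives 6p − 6(1−p) = −9p + 2(1−p), so p = 8/23.
Similarly the inspectee's optimal q on day 1 is 11/23, and the value is 6·(11/23) + (-9)·(12/23) = -42/23.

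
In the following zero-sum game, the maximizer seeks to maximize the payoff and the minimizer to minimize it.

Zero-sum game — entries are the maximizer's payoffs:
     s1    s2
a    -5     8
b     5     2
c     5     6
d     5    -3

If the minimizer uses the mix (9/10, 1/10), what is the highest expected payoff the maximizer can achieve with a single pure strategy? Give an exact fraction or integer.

51/10

a: (-5)·(9/10) + (8)·(1/10) = -37/10.
b: (5)·(9/10) + (2)·(1/10) = 47/10.
c: (5)·(9/10) + (6)·(1/10) = 51/10.
d: (5)·(9/10) + (-3)·(1/10) = 21/5.
The best pure response is c with expected payoff 51/10.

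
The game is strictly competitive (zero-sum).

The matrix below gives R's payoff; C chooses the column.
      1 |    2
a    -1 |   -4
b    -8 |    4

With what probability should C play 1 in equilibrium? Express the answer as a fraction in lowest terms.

8/15

Row minima are -4 and -8, so R's maximin is -4; column maxima are -1 and 4, so C's minimax is -1. These differ, so the equilibrium is in mixed strategies.
Let C play 1 with probability q. R is indifferent when −q − 4(1−q) = −8q + 4(1−q), giving q = 8/15.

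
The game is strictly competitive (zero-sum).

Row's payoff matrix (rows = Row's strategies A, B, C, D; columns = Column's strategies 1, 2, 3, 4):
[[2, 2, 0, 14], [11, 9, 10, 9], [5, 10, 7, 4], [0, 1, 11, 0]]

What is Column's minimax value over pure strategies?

10

The worst case (largest entry) in each column is 1: 11, 2: 10, 3: 11, 4: 14.
The best (smallest) of these is 10.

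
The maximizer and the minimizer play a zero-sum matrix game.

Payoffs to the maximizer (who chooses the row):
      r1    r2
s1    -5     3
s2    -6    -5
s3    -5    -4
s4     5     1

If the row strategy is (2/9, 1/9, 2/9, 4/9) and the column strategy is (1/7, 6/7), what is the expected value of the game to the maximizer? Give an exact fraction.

-8/21

Against (1/7, 6/7), each row's expected payoff is s1: 13/7; s2: -36/7; s3: -29/7; s4: 11/7.
Taking the (2/9, 1/9, 2/9, 4/9)-weighted average: (2/9)·(13/7) + (1/9)·(-36/7) + (2/9)·(-29/7) + (4/9)·(11/7) = -8/21.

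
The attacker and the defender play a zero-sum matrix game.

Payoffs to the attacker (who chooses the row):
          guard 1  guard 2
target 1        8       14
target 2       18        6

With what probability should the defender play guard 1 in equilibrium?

Row minima are 8 and 6, so the attacker's maximin is 8; column maxima are 18 and 14, so the defender's minimax is 14. These differ, so the equilibrium is in mixed strategies.
Let the defender play guard 1 with probability q. The attacker is indifferent when 8q + 14(1−q) = 18q + 6(1−q), giving q = 4/9.

4/9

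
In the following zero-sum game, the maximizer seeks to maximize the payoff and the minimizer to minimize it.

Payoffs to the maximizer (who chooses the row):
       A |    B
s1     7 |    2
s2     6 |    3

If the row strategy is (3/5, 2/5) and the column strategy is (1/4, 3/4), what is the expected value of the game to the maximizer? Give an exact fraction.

Against (1/4, 3/4), each row's expected payoff is s1: 13/4; s2: 15/4.
Taking the (3/5, 2/5)-weighted average: (3/5)·(13/4) + (2/5)·(15/4) = 69/20.

69/20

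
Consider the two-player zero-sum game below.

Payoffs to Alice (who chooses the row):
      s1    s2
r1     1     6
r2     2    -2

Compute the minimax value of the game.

14/9

Row minima are 1 and -2, so Alice's maximin is 1; column maxima are 2 and 6, so Bob's minimax is 2. These differ, so the equilibrium is in mixed strategies.
Let Alice play r1 with probability p. Bob is indifferent when p + 2(1−p) = 6p − 2(1−p), giving p = 4/9.
Let Bob play s1 with probability q. Alice is indifferent when q + 6(1−q) = 2q − 2(1−q), giving q = 8/9.
The value is 1·(8/9) + (6)·(1/9) = 14/9.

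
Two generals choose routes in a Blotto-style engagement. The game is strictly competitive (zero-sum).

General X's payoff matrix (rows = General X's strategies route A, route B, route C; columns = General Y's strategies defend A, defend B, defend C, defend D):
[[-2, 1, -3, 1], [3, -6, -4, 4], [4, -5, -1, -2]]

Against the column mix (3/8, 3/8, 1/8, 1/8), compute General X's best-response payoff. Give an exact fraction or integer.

route A: (-2)·(3/8) + (1)·(3/8) + (-3)·(1/8) + (1)·(1/8) = -5/8.
route B: (3)·(3/8) + (-6)·(3/8) + (-4)·(1/8) + (4)·(1/8) = -9/8.
route C: (4)·(3/8) + (-5)·(3/8) + (-1)·(1/8) + (-2)·(1/8) = -3/4.
The best pure response is route A with expected payoff -5/8.

-5/8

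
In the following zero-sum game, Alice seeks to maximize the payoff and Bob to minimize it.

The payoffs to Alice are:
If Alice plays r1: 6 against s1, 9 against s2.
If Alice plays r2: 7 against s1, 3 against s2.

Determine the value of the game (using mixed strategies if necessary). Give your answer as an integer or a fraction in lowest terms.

Row minima are 6 and 3, so Alice's maximin is 6; column maxima are 7 and 9, so Bob's minimax is 7. These differ, so the equilibrium is in mixed strategies.
Let Alice play r1 with probability p. Bob is indifferent when 6p + 7(1−p) = 9p + 3(1−p), giving p = 4/7.
Let Bob play s1 with probability q. Alice is indifferent when 6q + 9(1−q) = 7q + 3(1−q), giving q = 6/7.
The value is 6·(6/7) + (9)·(1/7) = 45/7.

45/7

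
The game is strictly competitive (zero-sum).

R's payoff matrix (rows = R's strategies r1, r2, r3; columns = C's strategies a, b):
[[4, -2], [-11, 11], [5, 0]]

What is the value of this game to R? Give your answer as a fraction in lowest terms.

Row r1 is strictly dominated by row r3, so R never plays it.
The remaining 2×2 game on (r2, r3) × (a, b) has no saddle point. Let R play r2 with probability p; indifference gives −11p + 5(1−p) = 11p, so p = 5/27.
Similarly C's optimal q on a is 11/27, and the value is -11·(11/27) + (11)·(16/27) = 55/27.

55/27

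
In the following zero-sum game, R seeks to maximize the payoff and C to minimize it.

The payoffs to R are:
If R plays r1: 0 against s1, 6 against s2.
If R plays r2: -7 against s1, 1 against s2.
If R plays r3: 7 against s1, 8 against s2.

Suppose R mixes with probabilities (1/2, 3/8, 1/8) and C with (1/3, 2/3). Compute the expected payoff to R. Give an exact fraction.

Against (1/3, 2/3), each row's expected payoff is r1: 4; r2: -5/3; r3: 23/3.
Taking the (1/2, 3/8, 1/8)-weighted average: (1/2)·(4) + (3/8)·(-5/3) + (1/8)·(23/3) = 7/3.

7/3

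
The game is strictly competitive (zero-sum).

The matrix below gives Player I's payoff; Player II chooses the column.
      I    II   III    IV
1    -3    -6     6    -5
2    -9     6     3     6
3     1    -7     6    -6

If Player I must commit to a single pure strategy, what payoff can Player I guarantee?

The worst-case payoff for each row is 1: -6, 2: -9, 3: -7.
The best of these is -6.

-6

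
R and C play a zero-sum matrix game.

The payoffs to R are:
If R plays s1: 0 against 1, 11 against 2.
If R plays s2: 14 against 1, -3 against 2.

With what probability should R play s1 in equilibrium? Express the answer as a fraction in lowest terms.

Row minima are 0 and -3, so R's maximin is 0; column maxima are 14 and 11, so C's minimax is 11. These differ, so the equilibrium is in mixed strategies.
Let R play s1 with probability p. C is indifferent when 14(1−p) = 11p − 3(1−p), giving p = 17/28.

17/28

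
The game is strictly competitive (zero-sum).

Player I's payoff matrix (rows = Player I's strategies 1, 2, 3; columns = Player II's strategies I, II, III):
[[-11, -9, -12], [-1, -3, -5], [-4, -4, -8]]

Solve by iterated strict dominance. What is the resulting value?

-5

Column II is strictly dominated by III for Player II (-12<-9, -5<-3, -8<-4); eliminate II.
Column I is strictly dominated by III for Player II (-12<-11, -5<-1, -8<-4); eliminate I.
Row 1 is strictly dominated by row 2 (-5>-12); eliminate 1.
Row 3 is strictly dominated by row 2 (-5>-8); eliminate 3.
Only (2, III) remains, with payoff -5.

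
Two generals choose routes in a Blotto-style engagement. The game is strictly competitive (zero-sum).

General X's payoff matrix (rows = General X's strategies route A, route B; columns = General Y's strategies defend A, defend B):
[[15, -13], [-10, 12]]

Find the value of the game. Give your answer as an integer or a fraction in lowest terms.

Row minima are -13 and -10, so General X's maximin is -10; column maxima are 15 and 12, so General Y's minimax is 12. These differ, so the equilibrium is in mixed strategies.
Let General X play route A with probability p. General Y is indifferent when 15p − 10(1−p) = −13p + 12(1−p), giving p = 11/25.
Let General Y play defend A with probability q. General X is indifferent when 15q − 13(1−q) = −10q + 12(1−q), giving q = 1/2.
The value is 15·(1/2) + (-13)·(1/2) = 1.

1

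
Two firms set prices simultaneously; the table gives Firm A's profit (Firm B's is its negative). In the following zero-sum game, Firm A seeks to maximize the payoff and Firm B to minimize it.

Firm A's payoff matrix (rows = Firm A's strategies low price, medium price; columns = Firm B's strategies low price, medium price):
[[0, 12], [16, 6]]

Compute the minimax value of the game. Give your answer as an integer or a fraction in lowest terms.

Row minima are 0 and 6, so Firm A's maximin is 6; column maxima are 16 and 12, so Firm B's minimax is 12. These differ, so the equilibrium is in mixed strategies.
Let Firm A play low price with probability p. Firm B is indifferent when 16(1−p) = 12p + 6(1−p), giving p = 5/11.
Let Firm B play low price with probability q. Firm A is indifferent when 12(1−q) = 16q + 6(1−q), giving q = 3/11.
The value is 0·(3/11) + (12)·(8/11) = 96/11.

96/11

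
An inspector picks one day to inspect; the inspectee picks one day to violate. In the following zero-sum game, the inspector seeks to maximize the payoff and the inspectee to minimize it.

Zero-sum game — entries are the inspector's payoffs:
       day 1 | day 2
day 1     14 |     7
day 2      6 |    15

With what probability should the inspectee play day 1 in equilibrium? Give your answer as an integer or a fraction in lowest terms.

1/2

Row minima are 7 and 6, so the inspector's maximin is 7; column maxima are 14 and 15, so the inspectee's minimax is 14. These differ, so the equilibrium is in mixed strategies.
Let the inspectee play day 1 with probability q. The inspector is indifferent when 14q + 7(1−q) = 6q + 15(1−q), giving q = 1/2.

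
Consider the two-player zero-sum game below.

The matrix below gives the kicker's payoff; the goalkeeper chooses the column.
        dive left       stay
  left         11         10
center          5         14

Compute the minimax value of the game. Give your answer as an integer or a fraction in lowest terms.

Row minima are 10 and 5, so the kicker's maximin is 10; column maxima are 11 and 14, so the goalkeeper's minimax is 11. These differ, so the equilibrium is in mixed strategies.
Let the kicker play left with probability p. The goalkeeper is indifferent when 11p + 5(1−p) = 10p + 14(1−p), giving p = 9/10.
Let the goalkeeper play dive left with probability q. The kicker is indifferent when 11q + 10(1−q) = 5q + 14(1−q), giving q = 2/5.
The value is 11·(2/5) + (10)·(3/5) = 52/5.

52/5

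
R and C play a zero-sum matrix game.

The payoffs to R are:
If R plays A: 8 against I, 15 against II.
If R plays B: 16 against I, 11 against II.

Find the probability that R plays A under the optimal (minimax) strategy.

5/12

Row minima are 8 and 11, so R's maximin is 11; column maxima are 16 and 15, so C's minimax is 15. These differ, so the equilibrium is in mixed strategies.
Let R play A with probability p. C is indifferent when 8p + 16(1−p) = 15p + 11(1−p), giving p = 5/12.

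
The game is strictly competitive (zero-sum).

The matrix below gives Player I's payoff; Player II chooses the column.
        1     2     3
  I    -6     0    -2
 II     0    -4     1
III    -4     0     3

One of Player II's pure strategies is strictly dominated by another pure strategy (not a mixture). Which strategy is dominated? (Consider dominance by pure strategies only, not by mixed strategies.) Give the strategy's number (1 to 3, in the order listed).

Player II prefers columns that give Player I less. Compare 3 with 1: -6 < -2, 0 < 1, -4 < 3.
So 1 strictly dominates 3 for Player II; 3 is strictly dominated.

3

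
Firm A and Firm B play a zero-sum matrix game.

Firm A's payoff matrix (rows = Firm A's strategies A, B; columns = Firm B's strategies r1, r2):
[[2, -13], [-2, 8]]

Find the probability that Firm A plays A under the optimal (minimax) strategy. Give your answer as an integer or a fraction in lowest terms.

Row minima are -13 and -2, so Firm A's maximin is -2; column maxima are 2 and 8, so Firm B's minimax is 2. These differ, so the equilibrium is in mixed strategies.
Let Firm A play A with probability p. Firm B is indifferent when 2p − 2(1−p) = −13p + 8(1−p), giving p = 2/5.

2/5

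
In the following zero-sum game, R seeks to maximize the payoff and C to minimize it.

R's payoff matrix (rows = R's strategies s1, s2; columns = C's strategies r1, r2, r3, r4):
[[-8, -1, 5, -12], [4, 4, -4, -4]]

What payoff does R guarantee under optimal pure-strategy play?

Row minima: -12, -4 → R's maximin is -4.
Column maxima: 4, 4, 5, -4 → C's minimax is -4.
They coincide at (s2, r4), so the value is -4.

-4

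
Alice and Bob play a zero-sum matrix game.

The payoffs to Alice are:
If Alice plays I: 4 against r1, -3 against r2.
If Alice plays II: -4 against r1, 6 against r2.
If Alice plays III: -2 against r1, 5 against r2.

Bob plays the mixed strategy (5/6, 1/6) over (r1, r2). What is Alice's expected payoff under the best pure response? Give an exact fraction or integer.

I: (4)·(5/6) + (-3)·(1/6) = 17/6.
II: (-4)·(5/6) + (6)·(1/6) = -7/3.
III: (-2)·(5/6) + (5)·(1/6) = -5/6.
The best pure response is I with expected payoff 17/6.

17/6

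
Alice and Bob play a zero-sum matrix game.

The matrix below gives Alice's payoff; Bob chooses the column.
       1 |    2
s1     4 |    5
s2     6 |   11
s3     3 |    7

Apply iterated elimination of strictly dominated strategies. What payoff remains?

Row s1 is strictly dominated by row s2 (6>4, 11>5); eliminate s1.
Row s3 is strictly dominated by row s2 (6>3, 11>7); eliminate s3.
Column 2 is strictly dominated by 1 for Bob (6<11); eliminate 2.
Only (s2, 1) remains, with payoff 6.

6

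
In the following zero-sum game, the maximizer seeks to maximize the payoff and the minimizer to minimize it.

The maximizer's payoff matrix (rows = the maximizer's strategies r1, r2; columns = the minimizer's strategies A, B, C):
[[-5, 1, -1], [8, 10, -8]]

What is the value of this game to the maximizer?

-12/5

Column B is strictly dominated by A for the minimizer (it gives the maximizer more in every row).
The remaining 2×2 game on (r1, r2) × (A, C) has no saddle point. Let the maximizer play r1 with probability p; indifference gives −5p + 8(1−p) = −p − 8(1−p), so p = 4/5.
Similarly the minimizer's optimal q on A is 7/20, and the value is -5·(7/20) + (-1)·(13/20) = -12/5.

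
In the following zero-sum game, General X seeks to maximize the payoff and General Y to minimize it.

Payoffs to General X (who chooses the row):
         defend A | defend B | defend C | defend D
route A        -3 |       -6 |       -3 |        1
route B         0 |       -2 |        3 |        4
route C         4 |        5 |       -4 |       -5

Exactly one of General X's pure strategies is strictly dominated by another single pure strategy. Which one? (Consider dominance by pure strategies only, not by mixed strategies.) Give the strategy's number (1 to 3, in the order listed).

1

Compare route A with route B: 0 > -3, -2 > -6, 3 > -3, 4 > 1.
So route B strictly dominates route A for General X; route A is strictly dominated.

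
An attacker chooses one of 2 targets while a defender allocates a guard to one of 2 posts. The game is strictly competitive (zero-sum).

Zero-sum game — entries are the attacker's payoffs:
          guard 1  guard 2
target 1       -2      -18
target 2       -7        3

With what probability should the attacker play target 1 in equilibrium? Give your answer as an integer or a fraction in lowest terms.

Row minima are -18 and -7, so the attacker's maximin is -7; column maxima are -2 and 3, so the defender's minimax is -2. These differ, so the equilibrium is in mixed strategies.
Let the attacker play target 1 with probability p. The defender is indifferent when −2p − 7(1−p) = −18p + 3(1−p), giving p = 5/13.

5/13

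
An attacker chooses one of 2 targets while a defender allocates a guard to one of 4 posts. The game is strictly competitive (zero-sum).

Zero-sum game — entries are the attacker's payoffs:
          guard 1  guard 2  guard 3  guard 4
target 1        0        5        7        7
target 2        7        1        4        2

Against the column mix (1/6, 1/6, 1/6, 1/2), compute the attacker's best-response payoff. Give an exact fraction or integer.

target 1: (0)·(1/6) + (5)·(1/6) + (7)·(1/6) + (7)·(1/2) = 11/2.
target 2: (7)·(1/6) + (1)·(1/6) + (4)·(1/6) + (2)·(1/2) = 3.
The best pure response is target 1 with expected payoff 11/2.

11/2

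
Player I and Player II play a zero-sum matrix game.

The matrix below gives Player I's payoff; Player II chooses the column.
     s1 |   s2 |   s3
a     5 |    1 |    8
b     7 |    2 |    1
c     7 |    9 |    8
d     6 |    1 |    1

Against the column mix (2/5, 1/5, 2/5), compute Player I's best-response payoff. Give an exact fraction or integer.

39/5

a: (5)·(2/5) + (1)·(1/5) + (8)·(2/5) = 27/5.
b: (7)·(2/5) + (2)·(1/5) + (1)·(2/5) = 18/5.
c: (7)·(2/5) + (9)·(1/5) + (8)·(2/5) = 39/5.
d: (6)·(2/5) + (1)·(1/5) + (1)·(2/5) = 3.
The best pure response is c with expected payoff 39/5.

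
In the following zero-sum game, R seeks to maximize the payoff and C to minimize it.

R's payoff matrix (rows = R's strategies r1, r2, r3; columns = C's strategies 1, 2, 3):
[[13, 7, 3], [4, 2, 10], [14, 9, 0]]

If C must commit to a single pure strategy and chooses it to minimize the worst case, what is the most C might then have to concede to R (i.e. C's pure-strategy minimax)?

The worst case (largest entry) in each column is 1: 14, 2: 9, 3: 10.
The best (smallest) of these is 9.

9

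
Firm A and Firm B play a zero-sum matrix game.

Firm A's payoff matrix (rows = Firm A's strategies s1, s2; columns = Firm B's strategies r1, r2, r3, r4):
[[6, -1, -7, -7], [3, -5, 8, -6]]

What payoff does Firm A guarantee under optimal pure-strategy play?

-6

Row minima: -7, -6 → Firm A's maximin is -6.
Column maxima: 6, -1, 8, -6 → Firm B's minimax is -6.
They coincide at (s2, r4), so the value is -6.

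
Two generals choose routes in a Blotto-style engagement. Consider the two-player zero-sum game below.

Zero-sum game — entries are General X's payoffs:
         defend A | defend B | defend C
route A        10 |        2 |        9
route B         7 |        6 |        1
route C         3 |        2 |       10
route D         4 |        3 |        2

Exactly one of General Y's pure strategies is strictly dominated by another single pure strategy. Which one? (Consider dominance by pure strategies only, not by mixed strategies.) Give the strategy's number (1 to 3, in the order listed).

1

General Y prefers columns that give General X less. Compare defend A with defend B: 2 < 10, 6 < 7, 2 < 3, 3 < 4.
So defend B strictly dominates defend A for General Y; defend A is strictly dominated.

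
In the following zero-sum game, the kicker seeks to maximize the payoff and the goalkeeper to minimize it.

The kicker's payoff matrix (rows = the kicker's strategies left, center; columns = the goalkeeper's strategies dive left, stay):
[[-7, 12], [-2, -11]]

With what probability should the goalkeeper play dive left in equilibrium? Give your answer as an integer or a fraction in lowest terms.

Row minima are -7 and -11, so the kicker's maximin is -7; column maxima are -2 and 12, so the goalkeeper's minimax is -2. These differ, so the equilibrium is in mixed strategies.
Let the goalkeeper play dive left with probability q. The kicker is indifferent when −7q + 12(1−q) = −2q − 11(1−q), giving q = 23/28.

23/28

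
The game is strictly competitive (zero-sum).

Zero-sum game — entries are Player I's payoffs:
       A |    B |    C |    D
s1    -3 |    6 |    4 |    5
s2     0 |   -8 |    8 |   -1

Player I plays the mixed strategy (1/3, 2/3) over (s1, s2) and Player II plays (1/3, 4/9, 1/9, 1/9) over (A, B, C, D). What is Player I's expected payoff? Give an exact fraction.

-26/27

Against (1/3, 4/9, 1/9, 1/9), each row's expected payoff is s1: 8/3; s2: -25/9.
Taking the (1/3, 2/3)-weighted average: (1/3)·(8/3) + (2/3)·(-25/9) = -26/27.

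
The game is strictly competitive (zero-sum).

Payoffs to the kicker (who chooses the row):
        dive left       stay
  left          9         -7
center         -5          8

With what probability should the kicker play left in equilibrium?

13/29

Row minima are -7 and -5, so the kicker's maximin is -5; column maxima are 9 and 8, so the goalkeeper's minimax is 8. These differ, so the equilibrium is in mixed strategies.
Let the kicker play left with probability p. The goalkeeper is indifferent when 9p − 5(1−p) = −7p + 8(1−p), giving p = 13/29.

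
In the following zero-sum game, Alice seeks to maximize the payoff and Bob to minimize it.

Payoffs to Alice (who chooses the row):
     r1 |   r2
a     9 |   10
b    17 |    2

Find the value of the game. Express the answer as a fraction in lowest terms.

19/2

Row minima are 9 and 2, so Alice's maximin is 9; column maxima are 17 and 10, so Bob's minimax is 10. These differ, so the equilibrium is in mixed strategies.
Let Alice play a with probability p. Bob is indifferent when 9p + 17(1−p) = 10p + 2(1−p), giving p = 15/16.
Let Bob play r1 with probability q. Alice is indifferent when 9q + 10(1−q) = 17q + 2(1−q), giving q = 1/2.
The value is 9·(1/2) + (10)·(1/2) = 19/2.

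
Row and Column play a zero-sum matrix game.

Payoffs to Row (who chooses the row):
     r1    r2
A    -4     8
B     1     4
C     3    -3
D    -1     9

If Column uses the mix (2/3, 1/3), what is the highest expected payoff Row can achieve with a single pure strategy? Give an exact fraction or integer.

A: (-4)·(2/3) + (8)·(1/3) = 0.
B: (1)·(2/3) + (4)·(1/3) = 2.
C: (3)·(2/3) + (-3)·(1/3) = 1.
D: (-1)·(2/3) + (9)·(1/3) = 7/3.
The best pure response is D with expected payoff 7/3.

7/3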